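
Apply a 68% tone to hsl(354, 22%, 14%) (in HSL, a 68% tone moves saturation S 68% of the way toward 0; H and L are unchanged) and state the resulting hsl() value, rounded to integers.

hsl(354, 7%, 14%)

S moves 68% from 22 toward 0: 22 − 14.96 = 7.04 → 7.
H and L are unchanged.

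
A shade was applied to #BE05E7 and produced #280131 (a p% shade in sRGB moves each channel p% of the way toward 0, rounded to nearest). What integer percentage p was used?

#BE05E7 is rgb(190, 5, 231); #280131 is rgb(40, 1, 49).
On the B channel (widest range): 49 ≈ 231 + (p/100)(0 − 231), so p ≈ 100×(49 − 231)/(0 − 231) = -18200/-231 = 78.79.
p = 79 reproduces all three channels after rounding.

79%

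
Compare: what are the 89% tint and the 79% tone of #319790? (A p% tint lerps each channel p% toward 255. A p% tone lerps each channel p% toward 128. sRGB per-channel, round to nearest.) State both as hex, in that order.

#E8F4F3, #6F8583

#319790 is rgb(49, 151, 144).
89% tint:
  R: 49 + 0.89×(255−49) = 49 + 183.34 = 232.34 → 232
  G: 151 + 0.89×(255−151) = 151 + 92.56 = 243.56 → 244
  B: 144 + 0.89×(255−144) = 144 + 98.79 = 242.79 → 243
  → #E8F4F3
79% tone:
  R: 49 + 62.41 = 111.41 → 111
  G: 151 + 0.79×(128−151) = 151 − 18.17 = 132.83 → 133
  B: 144 − 12.64 = 131.36 → 131
  → #6F8583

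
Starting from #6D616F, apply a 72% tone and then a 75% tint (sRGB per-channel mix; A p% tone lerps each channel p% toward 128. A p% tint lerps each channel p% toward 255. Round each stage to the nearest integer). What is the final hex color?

#6D616F is rgb(109, 97, 111).
A 72% tone moves each channel 72% toward 128:
  R: 109 + 0.72×(128−109) = 109 + 13.68 = 122.68 → 123
  G: 97 + 22.32 = 119.32 → 119
  B: 111 + 0.72×(128−111) = 111 + 12.24 = 123.24 → 123
After the tone: rgb(123, 119, 123) = #7B777B.
A 75% tint moves each channel 75% toward 255:
  R: 123 + 0.75×(255−123) = 123 + 99 = 222 → 222
  G: 119 + 102 = 221 → 221
  B: 123 + 99 = 222 → 222
rgb(222, 221, 222) = #DEDDDE.

#DEDDDE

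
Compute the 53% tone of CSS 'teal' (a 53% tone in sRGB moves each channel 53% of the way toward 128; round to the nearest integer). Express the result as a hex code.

#448080

CSS teal is rgb(0, 128, 128).
Per channel, c → c + 0.53(128 − c):
  R: 0 + 0.53×(128−0) = 0 + 67.84 = 67.84 → 68
  G: 128 + 0.53×(128−128) = 128 + 0 = 128 → 128
  B: 128 + 0 = 128 → 128
rgb(68, 128, 128) = #448080.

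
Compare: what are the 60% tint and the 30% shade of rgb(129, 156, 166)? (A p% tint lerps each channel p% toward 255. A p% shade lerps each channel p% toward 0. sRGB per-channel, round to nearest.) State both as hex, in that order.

#CDD7DB, #5A6D74

60% tint:
  R: 129 + 75.6 = 204.6 → 205
  G: 156 + 0.6×(255−156) = 156 + 59.4 = 215.4 → 215
  B: 166 + 0.6×(255−166) = 166 + 53.4 = 219.4 → 219
  → #CDD7DB
30% shade:
  R: 129 − 38.7 = 90.3 → 90
  G: 156 − 46.8 = 109.2 → 109
  B: 166 + 0.3×(0−166) = 166 − 49.8 = 116.2 → 116
  → #5A6D74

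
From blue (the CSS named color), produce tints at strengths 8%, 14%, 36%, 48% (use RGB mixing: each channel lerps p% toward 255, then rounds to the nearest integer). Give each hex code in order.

#1414ff, #2424ff, #5c5cff, #7a7aff

CSS blue is rgb(0, 0, 255).
8%: (0 + 20.4 = 20.4→20, 0 + 20.4 = 20.4→20, 255→255) → #1414ff
14%: (0 + 35.7 = 35.7→36, 0 + 35.7 = 35.7→36, 255→255) → #2424ff
36%: (0 + 91.8 = 91.8→92, 0 + 91.8 = 91.8→92, 255→255) → #5c5cff
48%: (0 + 122.4 = 122.4→122, 0 + 122.4 = 122.4→122, 255→255) → #7a7aff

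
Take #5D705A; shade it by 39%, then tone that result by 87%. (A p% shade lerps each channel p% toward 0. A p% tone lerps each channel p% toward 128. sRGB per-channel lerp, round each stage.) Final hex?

#5D705A is rgb(93, 112, 90).
Lerp each channel 39% toward 0:
  R: 93 − 36.27 = 56.73 → 57
  G: 112 + 0.39×(0−112) = 112 − 43.68 = 68.32 → 68
  B: 90 + 0.39×(0−90) = 90 − 35.1 = 54.9 → 55
After the shade: rgb(57, 68, 55) = #394437.
An 87% tone moves each channel 87% toward 128:
  R: 57 + 0.87×(128−57) = 57 + 61.77 = 118.77 → 119
  G: 68 + 0.87×(128−68) = 68 + 52.2 = 120.2 → 120
  B: 55 + 0.87×(128−55) = 55 + 63.51 = 118.51 → 119
rgb(119, 120, 119) = #777877.

#777877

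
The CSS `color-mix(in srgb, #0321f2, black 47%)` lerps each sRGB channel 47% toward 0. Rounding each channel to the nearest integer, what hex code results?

#021180

#0321f2 is rgb(3, 33, 242).
Lerp each channel 47% toward 0:
  R: 3 + 0.47×(0−3) = 3 − 1.41 = 1.59 → 2
  G: 33 − 15.51 = 17.49 → 17
  B: 242 + 0.47×(0−242) = 242 − 113.74 = 128.26 → 128
rgb(2, 17, 128) = #021180.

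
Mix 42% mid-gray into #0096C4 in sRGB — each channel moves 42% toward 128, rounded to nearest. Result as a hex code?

#0096C4 is rgb(0, 150, 196).
Per channel, c → c + 0.42(128 − c):
  R: 0 + 53.76 = 53.76 → 54
  G: 150 − 9.24 = 140.76 → 141
  B: 196 + 0.42×(128−196) = 196 − 28.56 = 167.44 → 167
rgb(54, 141, 167) = #368DA7.

#368DA7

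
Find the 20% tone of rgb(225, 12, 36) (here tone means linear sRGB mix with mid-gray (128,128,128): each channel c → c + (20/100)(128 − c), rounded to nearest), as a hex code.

#ce2336

A 20% tone moves each channel 20% toward 128:
  R: 225 + 0.2×(128−225) = 225 − 19.4 = 205.6 → 206
  G: 12 + 0.2×(128−12) = 12 + 23.2 = 35.2 → 35
  B: 36 + 0.2×(128−36) = 36 + 18.4 = 54.4 → 54
rgb(206, 35, 54) = #ce2336.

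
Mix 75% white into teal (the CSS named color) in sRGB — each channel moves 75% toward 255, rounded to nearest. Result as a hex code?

CSS teal is rgb(0, 128, 128).
Per channel, c → c + 0.75(255 − c):
  R: 0 + 191.25 = 191.25 → 191
  G: 128 + 95.25 = 223.25 → 223
  B: 128 + 95.25 = 223.25 → 223
rgb(191, 223, 223) = #bfdfdf.

#bfdfdf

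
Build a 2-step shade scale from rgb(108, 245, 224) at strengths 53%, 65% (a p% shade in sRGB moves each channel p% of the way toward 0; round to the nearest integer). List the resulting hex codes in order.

53%: (108 − 57.24 = 50.76→51, 245 − 129.85 = 115.15→115, 224 − 118.72 = 105.28→105) → #337369
65%: (108 − 70.2 = 37.8→38, 245 − 159.25 = 85.75→86, 224 − 145.6 = 78.4→78) → #26564E

#337369, #26564E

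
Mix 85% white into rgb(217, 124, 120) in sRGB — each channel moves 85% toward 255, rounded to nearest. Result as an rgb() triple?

rgb(249, 235, 235)

Lerp each channel 85% toward 255:
  R: 217 + 32.3 = 249.3 → 249
  G: 124 + 0.85×(255−124) = 124 + 111.35 = 235.35 → 235
  B: 120 + 0.85×(255−120) = 120 + 114.75 = 234.75 → 235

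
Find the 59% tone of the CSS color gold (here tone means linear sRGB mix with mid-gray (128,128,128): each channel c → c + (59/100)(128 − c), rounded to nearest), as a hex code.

CSS gold is rgb(255, 215, 0).
A 59% tone moves each channel 59% toward 128:
  R: 255 + 0.59×(128−255) = 255 − 74.93 = 180.07 → 180
  G: 215 + 0.59×(128−215) = 215 − 51.33 = 163.67 → 164
  B: 0 + 0.59×(128−0) = 0 + 75.52 = 75.52 → 76
rgb(180, 164, 76) = #B4A44C.

#B4A44C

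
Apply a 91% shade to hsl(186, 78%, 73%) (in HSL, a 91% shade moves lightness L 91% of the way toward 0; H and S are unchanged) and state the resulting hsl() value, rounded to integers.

L moves 91% from 73 toward 0: 73 − 66.43 = 6.57 → 7.
H and S are unchanged.

hsl(186, 78%, 7%)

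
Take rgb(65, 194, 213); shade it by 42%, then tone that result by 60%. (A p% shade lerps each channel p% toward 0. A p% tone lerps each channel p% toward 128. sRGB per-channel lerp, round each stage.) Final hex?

A 42% shade moves each channel 42% toward 0:
  R: 65 − 27.3 = 37.7 → 38
  G: 194 + 0.42×(0−194) = 194 − 81.48 = 112.52 → 113
  B: 213 + 0.42×(0−213) = 213 − 89.46 = 123.54 → 124
After the shade: rgb(38, 113, 124) = #26717c.
Lerp each channel 60% toward 128:
  R: 38 + 54 = 92 → 92
  G: 113 + 0.6×(128−113) = 113 + 9 = 122 → 122
  B: 124 + 0.6×(128−124) = 124 + 2.4 = 126.4 → 126
rgb(92, 122, 126) = #5c7a7e.

#5c7a7e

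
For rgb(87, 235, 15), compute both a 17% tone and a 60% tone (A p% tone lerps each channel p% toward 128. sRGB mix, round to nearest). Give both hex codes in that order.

17% tone:
  R: 87 + 0.17×(128−87) = 87 + 6.97 = 93.97 → 94
  G: 235 + 0.17×(128−235) = 235 − 18.19 = 216.81 → 217
  B: 15 + 19.21 = 34.21 → 34
  → #5ED922
60% tone:
  R: 87 + 0.6×(128−87) = 87 + 24.6 = 111.6 → 112
  G: 235 + 0.6×(128−235) = 235 − 64.2 = 170.8 → 171
  B: 15 + 0.6×(128−15) = 15 + 67.8 = 82.8 → 83
  → #70AB53

#5ED922, #70AB53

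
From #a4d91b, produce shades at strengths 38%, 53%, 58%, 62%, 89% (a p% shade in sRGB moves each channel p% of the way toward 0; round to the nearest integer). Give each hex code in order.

#668711, #4d660d, #455b0b, #3e520a, #121803

#a4d91b is rgb(164, 217, 27).
38%: (164 − 62.32 = 101.68→102, 217 − 82.46 = 134.54→135, 27 − 10.26 = 16.74→17) → #668711
53%: (164 − 86.92 = 77.08→77, 217 − 115.01 = 101.99→102, 27 − 14.31 = 12.69→13) → #4d660d
58%: (164 − 95.12 = 68.88→69, 217 − 125.86 = 91.14→91, 27 − 15.66 = 11.34→11) → #455b0b
62%: (164 − 101.68 = 62.32→62, 217 − 134.54 = 82.46→82, 27 − 16.74 = 10.26→10) → #3e520a
89%: (164 − 145.96 = 18.04→18, 217 − 193.13 = 23.87→24, 27 − 24.03 = 2.97→3) → #121803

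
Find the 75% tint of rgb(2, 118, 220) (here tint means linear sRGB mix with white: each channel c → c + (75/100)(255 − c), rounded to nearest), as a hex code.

A 75% tint moves each channel 75% toward 255:
  R: 2 + 0.75×(255−2) = 2 + 189.75 = 191.75 → 192
  G: 118 + 102.75 = 220.75 → 221
  B: 220 + 0.75×(255−220) = 220 + 26.25 = 246.25 → 246
rgb(192, 221, 246) = #C0DDF6.

#C0DDF6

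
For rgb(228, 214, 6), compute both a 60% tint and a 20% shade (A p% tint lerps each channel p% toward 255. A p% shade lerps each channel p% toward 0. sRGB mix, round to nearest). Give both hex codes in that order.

#f4ef9b, #b6ab05

60% tint:
  R: 228 + 0.6×(255−228) = 228 + 16.2 = 244.2 → 244
  G: 214 + 0.6×(255−214) = 214 + 24.6 = 238.6 → 239
  B: 6 + 149.4 = 155.4 → 155
  → #f4ef9b
20% shade:
  R: 228 + 0.2×(0−228) = 228 − 45.6 = 182.4 → 182
  G: 214 − 42.8 = 171.2 → 171
  B: 6 − 1.2 = 4.8 → 5
  → #b6ab05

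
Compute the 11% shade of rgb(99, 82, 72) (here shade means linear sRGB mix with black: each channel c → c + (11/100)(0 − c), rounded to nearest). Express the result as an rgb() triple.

Per channel, c → c + 0.11(0 − c):
  R: 99 − 10.89 = 88.11 → 88
  G: 82 − 9.02 = 72.98 → 73
  B: 72 + 0.11×(0−72) = 72 − 7.92 = 64.08 → 64

rgb(88, 73, 64)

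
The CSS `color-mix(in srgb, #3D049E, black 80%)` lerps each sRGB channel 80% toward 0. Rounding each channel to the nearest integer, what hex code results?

#0C0120

#3D049E is rgb(61, 4, 158).
Lerp each channel 80% toward 0:
  R: 61 − 48.8 = 12.2 → 12
  G: 4 + 0.8×(0−4) = 4 − 3.2 = 0.8 → 1
  B: 158 + 0.8×(0−158) = 158 − 126.4 = 31.6 → 32
rgb(12, 1, 32) = #0C0120.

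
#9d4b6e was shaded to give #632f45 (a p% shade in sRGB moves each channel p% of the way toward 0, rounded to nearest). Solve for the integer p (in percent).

#9d4b6e is rgb(157, 75, 110); #632f45 is rgb(99, 47, 69).
On the R channel (widest range): 99 ≈ 157 + (p/100)(0 − 157), so p ≈ 100×(99 − 157)/(0 − 157) = -5800/-157 = 36.94.
p = 37 reproduces all three channels after rounding.

37%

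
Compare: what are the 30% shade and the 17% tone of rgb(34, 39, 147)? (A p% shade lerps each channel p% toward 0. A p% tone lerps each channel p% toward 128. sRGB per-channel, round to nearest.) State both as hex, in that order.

#181B67, #323690

30% shade:
  R: 34 + 0.3×(0−34) = 34 − 10.2 = 23.8 → 24
  G: 39 − 11.7 = 27.3 → 27
  B: 147 + 0.3×(0−147) = 147 − 44.1 = 102.9 → 103
  → #181B67
17% tone:
  R: 34 + 15.98 = 49.98 → 50
  G: 39 + 15.13 = 54.13 → 54
  B: 147 + 0.17×(128−147) = 147 − 3.23 = 143.77 → 144
  → #323690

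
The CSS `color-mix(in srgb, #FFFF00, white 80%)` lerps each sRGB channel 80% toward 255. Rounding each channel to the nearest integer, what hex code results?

#FFFF00 is rgb(255, 255, 0).
Lerp each channel 80% toward 255:
  R: 255 + 0 = 255 → 255
  G: 255 + 0.8×(255−255) = 255 + 0 = 255 → 255
  B: 0 + 204 = 204 → 204
rgb(255, 255, 204) = #FFFFCC.

#FFFFCC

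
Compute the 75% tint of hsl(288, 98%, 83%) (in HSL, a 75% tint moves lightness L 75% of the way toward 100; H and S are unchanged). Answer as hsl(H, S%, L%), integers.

L moves 75% from 83 toward 100: 83 + 12.75 = 95.75 → 96.
H and S are unchanged.

hsl(288, 98%, 96%)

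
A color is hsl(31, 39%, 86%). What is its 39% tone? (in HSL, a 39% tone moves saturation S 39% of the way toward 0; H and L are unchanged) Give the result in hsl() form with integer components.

hsl(31, 24%, 86%)

S moves 39% from 39 toward 0: 39 − 15.21 = 23.79 → 24.
H and L are unchanged.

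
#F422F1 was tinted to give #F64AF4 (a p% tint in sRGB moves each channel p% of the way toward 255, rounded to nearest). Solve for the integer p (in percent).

#F422F1 is rgb(244, 34, 241); #F64AF4 is rgb(246, 74, 244).
On the G channel (widest range): 74 ≈ 34 + (p/100)(255 − 34), so p ≈ 100×(74 − 34)/(255 − 34) = 4000/221 = 18.10.
p = 18 reproduces all three channels after rounding.

18%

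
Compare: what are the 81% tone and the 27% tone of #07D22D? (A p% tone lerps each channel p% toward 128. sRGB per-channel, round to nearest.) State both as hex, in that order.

#699070, #28BC43

#07D22D is rgb(7, 210, 45).
81% tone:
  R: 7 + 98.01 = 105.01 → 105
  G: 210 − 66.42 = 143.58 → 144
  B: 45 + 0.81×(128−45) = 45 + 67.23 = 112.23 → 112
  → #699070
27% tone:
  R: 7 + 0.27×(128−7) = 7 + 32.67 = 39.67 → 40
  G: 210 + 0.27×(128−210) = 210 − 22.14 = 187.86 → 188
  B: 45 + 0.27×(128−45) = 45 + 22.41 = 67.41 → 67
  → #28BC43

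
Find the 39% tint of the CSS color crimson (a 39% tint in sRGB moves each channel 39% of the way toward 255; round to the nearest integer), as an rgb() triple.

CSS crimson is rgb(220, 20, 60).
Lerp each channel 39% toward 255:
  R: 220 + 0.39×(255−220) = 220 + 13.65 = 233.65 → 234
  G: 20 + 91.65 = 111.65 → 112
  B: 60 + 0.39×(255−60) = 60 + 76.05 = 136.05 → 136

rgb(234, 112, 136)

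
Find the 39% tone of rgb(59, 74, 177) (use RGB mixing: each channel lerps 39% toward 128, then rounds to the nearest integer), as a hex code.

#565f9e

Per channel, c → c + 0.39(128 − c):
  R: 59 + 0.39×(128−59) = 59 + 26.91 = 85.91 → 86
  G: 74 + 0.39×(128−74) = 74 + 21.06 = 95.06 → 95
  B: 177 − 19.11 = 157.89 → 158
rgb(86, 95, 158) = #565f9e.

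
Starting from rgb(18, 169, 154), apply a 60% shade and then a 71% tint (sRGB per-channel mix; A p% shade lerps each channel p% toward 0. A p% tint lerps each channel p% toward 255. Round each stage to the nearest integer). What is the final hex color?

#b7c9c7

A 60% shade moves each channel 60% toward 0:
  R: 18 + 0.6×(0−18) = 18 − 10.8 = 7.2 → 7
  G: 169 − 101.4 = 67.6 → 68
  B: 154 − 92.4 = 61.6 → 62
After the shade: rgb(7, 68, 62) = #07443e.
Per channel, c → c + 0.71(255 − c):
  R: 7 + 0.71×(255−7) = 7 + 176.08 = 183.08 → 183
  G: 68 + 0.71×(255−68) = 68 + 132.77 = 200.77 → 201
  B: 62 + 0.71×(255−62) = 62 + 137.03 = 199.03 → 199
rgb(183, 201, 199) = #b7c9c7.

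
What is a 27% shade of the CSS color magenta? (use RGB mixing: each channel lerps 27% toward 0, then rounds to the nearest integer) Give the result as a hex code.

#BA00BA

CSS magenta is rgb(255, 0, 255).
A 27% shade moves each channel 27% toward 0:
  R: 255 − 68.85 = 186.15 → 186
  G: 0 + 0.27×(0−0) = 0 + 0 = 0 → 0
  B: 255 + 0.27×(0−255) = 255 − 68.85 = 186.15 → 186
rgb(186, 0, 186) = #BA00BA.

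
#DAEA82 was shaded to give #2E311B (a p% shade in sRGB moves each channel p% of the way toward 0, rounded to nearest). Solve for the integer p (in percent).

#DAEA82 is rgb(218, 234, 130); #2E311B is rgb(46, 49, 27).
On the G channel (widest range): 49 ≈ 234 + (p/100)(0 − 234), so p ≈ 100×(49 − 234)/(0 − 234) = -18500/-234 = 79.06.
p = 79 reproduces all three channels after rounding.

79%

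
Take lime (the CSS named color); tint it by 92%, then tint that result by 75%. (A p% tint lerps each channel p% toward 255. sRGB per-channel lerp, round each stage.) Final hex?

#FAFFFA

CSS lime is rgb(0, 255, 0).
A 92% tint moves each channel 92% toward 255:
  R: 0 + 0.92×(255−0) = 0 + 234.6 = 234.6 → 235
  G: 255 + 0.92×(255−255) = 255 + 0 = 255 → 255
  B: 0 + 234.6 = 234.6 → 235
After the tint: rgb(235, 255, 235) = #EBFFEB.
A 75% tint moves each channel 75% toward 255:
  R: 235 + 0.75×(255−235) = 235 + 15 = 250 → 250
  G: 255 + 0 = 255 → 255
  B: 235 + 0.75×(255−235) = 235 + 15 = 250 → 250
rgb(250, 255, 250) = #FAFFFA.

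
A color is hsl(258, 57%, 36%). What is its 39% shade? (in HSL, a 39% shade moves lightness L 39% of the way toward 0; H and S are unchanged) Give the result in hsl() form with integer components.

L moves 39% from 36 toward 0: 36 − 14.04 = 21.96 → 22.
H and S are unchanged.

hsl(258, 57%, 22%)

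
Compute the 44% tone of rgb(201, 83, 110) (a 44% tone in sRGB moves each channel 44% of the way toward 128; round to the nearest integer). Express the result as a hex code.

Lerp each channel 44% toward 128:
  R: 201 + 0.44×(128−201) = 201 − 32.12 = 168.88 → 169
  G: 83 + 0.44×(128−83) = 83 + 19.8 = 102.8 → 103
  B: 110 + 7.92 = 117.92 → 118
rgb(169, 103, 118) = #A96776.

#A96776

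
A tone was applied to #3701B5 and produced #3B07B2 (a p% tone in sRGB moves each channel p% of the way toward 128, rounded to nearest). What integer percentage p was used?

5%

#3701B5 is rgb(55, 1, 181); #3B07B2 is rgb(59, 7, 178).
On the G channel (widest range): 7 ≈ 1 + (p/100)(128 − 1), so p ≈ 100×(7 − 1)/(128 − 1) = 600/127 = 4.72.
p = 5 reproduces all three channels after rounding.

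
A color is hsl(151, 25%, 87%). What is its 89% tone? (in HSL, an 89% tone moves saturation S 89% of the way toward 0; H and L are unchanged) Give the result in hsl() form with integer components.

hsl(151, 3%, 87%)

S moves 89% from 25 toward 0: 25 − 22.25 = 2.75 → 3.
H and L are unchanged.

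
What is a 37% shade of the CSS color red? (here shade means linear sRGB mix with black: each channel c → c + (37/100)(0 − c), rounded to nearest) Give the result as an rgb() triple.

rgb(161, 0, 0)

CSS red is rgb(255, 0, 0).
Per channel, c → c + 0.37(0 − c):
  R: 255 + 0.37×(0−255) = 255 − 94.35 = 160.65 → 161
  G: 0 + 0 = 0 → 0
  B: 0 + 0 = 0 → 0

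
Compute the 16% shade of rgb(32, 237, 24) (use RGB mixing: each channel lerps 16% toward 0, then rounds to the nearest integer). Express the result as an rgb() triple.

rgb(27, 199, 20)

A 16% shade moves each channel 16% toward 0:
  R: 32 + 0.16×(0−32) = 32 − 5.12 = 26.88 → 27
  G: 237 + 0.16×(0−237) = 237 − 37.92 = 199.08 → 199
  B: 24 + 0.16×(0−24) = 24 − 3.84 = 20.16 → 20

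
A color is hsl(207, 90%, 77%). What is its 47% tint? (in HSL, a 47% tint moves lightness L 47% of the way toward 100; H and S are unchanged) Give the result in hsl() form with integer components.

L moves 47% from 77 toward 100: 77 + 10.81 = 87.81 → 88.
H and S are unchanged.

hsl(207, 90%, 88%)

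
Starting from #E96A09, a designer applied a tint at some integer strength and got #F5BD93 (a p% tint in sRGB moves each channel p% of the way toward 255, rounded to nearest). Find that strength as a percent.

56%

#E96A09 is rgb(233, 106, 9); #F5BD93 is rgb(245, 189, 147).
On the B channel (widest range): 147 ≈ 9 + (p/100)(255 − 9), so p ≈ 100×(147 − 9)/(255 − 9) = 13800/246 = 56.10.
p = 56 reproduces all three channels after rounding.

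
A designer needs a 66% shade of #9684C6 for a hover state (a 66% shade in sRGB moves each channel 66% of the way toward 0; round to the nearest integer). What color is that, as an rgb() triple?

rgb(51, 45, 67)

#9684C6 is rgb(150, 132, 198).
Per channel, c → c + 0.66(0 − c):
  R: 150 + 0.66×(0−150) = 150 − 99 = 51 → 51
  G: 132 + 0.66×(0−132) = 132 − 87.12 = 44.88 → 45
  B: 198 − 130.68 = 67.32 → 67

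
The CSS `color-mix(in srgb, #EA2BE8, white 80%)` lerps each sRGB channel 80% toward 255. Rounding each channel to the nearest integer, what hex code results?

#EA2BE8 is rgb(234, 43, 232).
An 80% tint moves each channel 80% toward 255:
  R: 234 + 0.8×(255−234) = 234 + 16.8 = 250.8 → 251
  G: 43 + 0.8×(255−43) = 43 + 169.6 = 212.6 → 213
  B: 232 + 0.8×(255−232) = 232 + 18.4 = 250.4 → 250
rgb(251, 213, 250) = #FBD5FA.

#FBD5FA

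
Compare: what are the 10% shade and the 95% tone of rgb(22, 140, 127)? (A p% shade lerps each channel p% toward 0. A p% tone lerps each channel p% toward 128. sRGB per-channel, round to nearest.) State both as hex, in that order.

10% shade:
  R: 22 − 2.2 = 19.8 → 20
  G: 140 + 0.1×(0−140) = 140 − 14 = 126 → 126
  B: 127 − 12.7 = 114.3 → 114
  → #147e72
95% tone:
  R: 22 + 0.95×(128−22) = 22 + 100.7 = 122.7 → 123
  G: 140 + 0.95×(128−140) = 140 − 11.4 = 128.6 → 129
  B: 127 + 0.95 = 127.95 → 128
  → #7b8180

#147e72, #7b8180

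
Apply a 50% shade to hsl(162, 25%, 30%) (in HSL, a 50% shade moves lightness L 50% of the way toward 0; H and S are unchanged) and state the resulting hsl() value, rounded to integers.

hsl(162, 25%, 15%)

L moves 50% from 30 toward 0: 30 − 15 = 15 → 15.
H and S are unchanged.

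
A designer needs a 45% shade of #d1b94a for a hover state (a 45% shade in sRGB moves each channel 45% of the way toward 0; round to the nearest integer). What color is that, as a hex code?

#736629

#d1b94a is rgb(209, 185, 74).
Per channel, c → c + 0.45(0 − c):
  R: 209 − 94.05 = 114.95 → 115
  G: 185 + 0.45×(0−185) = 185 − 83.25 = 101.75 → 102
  B: 74 − 33.3 = 40.7 → 41
rgb(115, 102, 41) = #736629.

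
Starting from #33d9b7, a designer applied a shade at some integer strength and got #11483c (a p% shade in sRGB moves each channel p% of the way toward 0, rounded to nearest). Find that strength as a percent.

67%

#33d9b7 is rgb(51, 217, 183); #11483c is rgb(17, 72, 60).
On the G channel (widest range): 72 ≈ 217 + (p/100)(0 − 217), so p ≈ 100×(72 − 217)/(0 − 217) = -14500/-217 = 66.82.
p = 67 reproduces all three channels after rounding.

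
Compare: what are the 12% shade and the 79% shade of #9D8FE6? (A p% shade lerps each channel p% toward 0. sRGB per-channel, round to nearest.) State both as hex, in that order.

#9D8FE6 is rgb(157, 143, 230).
12% shade:
  R: 157 − 18.84 = 138.16 → 138
  G: 143 − 17.16 = 125.84 → 126
  B: 230 − 27.6 = 202.4 → 202
  → #8A7ECA
79% shade:
  R: 157 + 0.79×(0−157) = 157 − 124.03 = 32.97 → 33
  G: 143 − 112.97 = 30.03 → 30
  B: 230 + 0.79×(0−230) = 230 − 181.7 = 48.3 → 48
  → #211E30

#8A7ECA, #211E30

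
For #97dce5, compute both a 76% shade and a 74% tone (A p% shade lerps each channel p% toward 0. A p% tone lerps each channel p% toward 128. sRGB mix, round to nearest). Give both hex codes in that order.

#97dce5 is rgb(151, 220, 229).
76% shade:
  R: 151 − 114.76 = 36.24 → 36
  G: 220 − 167.2 = 52.8 → 53
  B: 229 + 0.76×(0−229) = 229 − 174.04 = 54.96 → 55
  → #243537
74% tone:
  R: 151 + 0.74×(128−151) = 151 − 17.02 = 133.98 → 134
  G: 220 − 68.08 = 151.92 → 152
  B: 229 + 0.74×(128−229) = 229 − 74.74 = 154.26 → 154
  → #86989a

#243537, #86989a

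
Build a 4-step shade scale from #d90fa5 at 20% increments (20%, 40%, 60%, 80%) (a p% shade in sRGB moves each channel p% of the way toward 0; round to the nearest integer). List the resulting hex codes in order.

#ae0c84, #820963, #570642, #2b0321

#d90fa5 is rgb(217, 15, 165).
20%: (217 − 43.4 = 173.6→174, 15 − 3 = 12→12, 165 − 33 = 132→132) → #ae0c84
40%: (217 − 86.8 = 130.2→130, 15 − 6 = 9→9, 165 − 66 = 99→99) → #820963
60%: (217 − 130.2 = 86.8→87, 15 − 9 = 6→6, 165 − 99 = 66→66) → #570642
80%: (217 − 173.6 = 43.4→43, 15 − 12 = 3→3, 165 − 132 = 33→33) → #2b0321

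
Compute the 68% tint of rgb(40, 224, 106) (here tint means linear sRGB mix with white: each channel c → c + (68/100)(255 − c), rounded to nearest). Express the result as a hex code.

#BAF5CF

Per channel, c → c + 0.68(255 − c):
  R: 40 + 0.68×(255−40) = 40 + 146.2 = 186.2 → 186
  G: 224 + 21.08 = 245.08 → 245
  B: 106 + 0.68×(255−106) = 106 + 101.32 = 207.32 → 207
rgb(186, 245, 207) = #BAF5CF.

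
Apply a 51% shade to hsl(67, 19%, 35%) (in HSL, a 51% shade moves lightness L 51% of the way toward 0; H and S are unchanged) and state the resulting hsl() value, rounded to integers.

hsl(67, 19%, 17%)

L moves 51% from 35 toward 0: 35 − 17.85 = 17.15 → 17.
H and S are unchanged.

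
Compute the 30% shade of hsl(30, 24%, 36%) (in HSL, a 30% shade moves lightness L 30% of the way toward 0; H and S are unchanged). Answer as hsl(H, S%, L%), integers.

hsl(30, 24%, 25%)

L moves 30% from 36 toward 0: 36 − 10.8 = 25.2 → 25.
H and S are unchanged.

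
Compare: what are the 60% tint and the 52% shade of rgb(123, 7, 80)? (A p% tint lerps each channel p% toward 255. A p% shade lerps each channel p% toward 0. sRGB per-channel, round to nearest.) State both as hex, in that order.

#CA9CB9, #3B0326

60% tint:
  R: 123 + 79.2 = 202.2 → 202
  G: 7 + 0.6×(255−7) = 7 + 148.8 = 155.8 → 156
  B: 80 + 0.6×(255−80) = 80 + 105 = 185 → 185
  → #CA9CB9
52% shade:
  R: 123 + 0.52×(0−123) = 123 − 63.96 = 59.04 → 59
  G: 7 − 3.64 = 3.36 → 3
  B: 80 + 0.52×(0−80) = 80 − 41.6 = 38.4 → 38
  → #3B0326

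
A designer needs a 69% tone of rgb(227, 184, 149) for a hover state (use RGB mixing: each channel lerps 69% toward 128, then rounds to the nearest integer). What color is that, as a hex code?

#9f9187

Lerp each channel 69% toward 128:
  R: 227 − 68.31 = 158.69 → 159
  G: 184 + 0.69×(128−184) = 184 − 38.64 = 145.36 → 145
  B: 149 + 0.69×(128−149) = 149 − 14.49 = 134.51 → 135
rgb(159, 145, 135) = #9f9187.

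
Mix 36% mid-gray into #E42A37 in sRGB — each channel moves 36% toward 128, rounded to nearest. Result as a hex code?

#C04951

#E42A37 is rgb(228, 42, 55).
A 36% tone moves each channel 36% toward 128:
  R: 228 + 0.36×(128−228) = 228 − 36 = 192 → 192
  G: 42 + 30.96 = 72.96 → 73
  B: 55 + 0.36×(128−55) = 55 + 26.28 = 81.28 → 81
rgb(192, 73, 81) = #C04951.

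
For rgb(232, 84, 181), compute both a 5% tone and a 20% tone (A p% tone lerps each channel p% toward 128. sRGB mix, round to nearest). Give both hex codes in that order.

#E356B2, #D35DAA

5% tone:
  R: 232 − 5.2 = 226.8 → 227
  G: 84 + 2.2 = 86.2 → 86
  B: 181 − 2.65 = 178.35 → 178
  → #E356B2
20% tone:
  R: 232 + 0.2×(128−232) = 232 − 20.8 = 211.2 → 211
  G: 84 + 0.2×(128−84) = 84 + 8.8 = 92.8 → 93
  B: 181 − 10.6 = 170.4 → 170
  → #D35DAA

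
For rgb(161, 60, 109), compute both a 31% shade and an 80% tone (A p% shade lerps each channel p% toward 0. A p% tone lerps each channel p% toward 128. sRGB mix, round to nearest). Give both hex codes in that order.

31% shade:
  R: 161 − 49.91 = 111.09 → 111
  G: 60 + 0.31×(0−60) = 60 − 18.6 = 41.4 → 41
  B: 109 + 0.31×(0−109) = 109 − 33.79 = 75.21 → 75
  → #6f294b
80% tone:
  R: 161 + 0.8×(128−161) = 161 − 26.4 = 134.6 → 135
  G: 60 + 0.8×(128−60) = 60 + 54.4 = 114.4 → 114
  B: 109 + 0.8×(128−109) = 109 + 15.2 = 124.2 → 124
  → #87727c

#6f294b, #87727c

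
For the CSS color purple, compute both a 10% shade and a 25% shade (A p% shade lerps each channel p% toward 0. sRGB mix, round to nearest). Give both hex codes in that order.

CSS purple is rgb(128, 0, 128).
10% shade:
  R: 128 + 0.1×(0−128) = 128 − 12.8 = 115.2 → 115
  G: 0 + 0 = 0 → 0
  B: 128 − 12.8 = 115.2 → 115
  → #730073
25% shade:
  R: 128 − 32 = 96 → 96
  G: 0 + 0.25×(0−0) = 0 + 0 = 0 → 0
  B: 128 − 32 = 96 → 96
  → #600060

#730073, #600060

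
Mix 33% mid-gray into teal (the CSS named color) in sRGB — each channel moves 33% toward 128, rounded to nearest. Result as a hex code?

#2A8080

CSS teal is rgb(0, 128, 128).
A 33% tone moves each channel 33% toward 128:
  R: 0 + 0.33×(128−0) = 0 + 42.24 = 42.24 → 42
  G: 128 + 0 = 128 → 128
  B: 128 + 0 = 128 → 128
rgb(42, 128, 128) = #2A8080.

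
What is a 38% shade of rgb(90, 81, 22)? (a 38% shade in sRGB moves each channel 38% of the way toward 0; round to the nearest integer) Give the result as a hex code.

#38320e

A 38% shade moves each channel 38% toward 0:
  R: 90 − 34.2 = 55.8 → 56
  G: 81 − 30.78 = 50.22 → 50
  B: 22 + 0.38×(0−22) = 22 − 8.36 = 13.64 → 14
rgb(56, 50, 14) = #38320e.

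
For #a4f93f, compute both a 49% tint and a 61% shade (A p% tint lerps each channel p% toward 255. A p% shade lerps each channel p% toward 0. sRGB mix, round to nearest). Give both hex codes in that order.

#d1fc9d, #406119

#a4f93f is rgb(164, 249, 63).
49% tint:
  R: 164 + 44.59 = 208.59 → 209
  G: 249 + 2.94 = 251.94 → 252
  B: 63 + 0.49×(255−63) = 63 + 94.08 = 157.08 → 157
  → #d1fc9d
61% shade:
  R: 164 + 0.61×(0−164) = 164 − 100.04 = 63.96 → 64
  G: 249 − 151.89 = 97.11 → 97
  B: 63 + 0.61×(0−63) = 63 − 38.43 = 24.57 → 25
  → #406119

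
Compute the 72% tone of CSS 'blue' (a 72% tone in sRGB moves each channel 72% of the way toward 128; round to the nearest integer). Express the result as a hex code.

CSS blue is rgb(0, 0, 255).
Lerp each channel 72% toward 128:
  R: 0 + 92.16 = 92.16 → 92
  G: 0 + 92.16 = 92.16 → 92
  B: 255 + 0.72×(128−255) = 255 − 91.44 = 163.56 → 164
rgb(92, 92, 164) = #5c5ca4.

#5c5ca4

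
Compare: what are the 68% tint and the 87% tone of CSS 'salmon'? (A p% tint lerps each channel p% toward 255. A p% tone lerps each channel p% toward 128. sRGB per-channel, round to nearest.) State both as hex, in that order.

CSS salmon is rgb(250, 128, 114).
68% tint:
  R: 250 + 3.4 = 253.4 → 253
  G: 128 + 0.68×(255−128) = 128 + 86.36 = 214.36 → 214
  B: 114 + 95.88 = 209.88 → 210
  → #FDD6D2
87% tone:
  R: 250 + 0.87×(128−250) = 250 − 106.14 = 143.86 → 144
  G: 128 + 0 = 128 → 128
  B: 114 + 0.87×(128−114) = 114 + 12.18 = 126.18 → 126
  → #90807E

#FDD6D2, #90807E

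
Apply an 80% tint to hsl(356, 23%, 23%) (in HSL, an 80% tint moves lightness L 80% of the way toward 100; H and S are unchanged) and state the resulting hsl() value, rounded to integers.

hsl(356, 23%, 85%)

L moves 80% from 23 toward 100: 23 + 61.6 = 84.6 → 85.
H and S are unchanged.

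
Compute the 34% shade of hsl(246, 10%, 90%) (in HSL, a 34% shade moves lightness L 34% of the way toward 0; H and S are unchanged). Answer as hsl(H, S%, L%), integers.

L moves 34% from 90 toward 0: 90 − 30.6 = 59.4 → 59.
H and S are unchanged.

hsl(246, 10%, 59%)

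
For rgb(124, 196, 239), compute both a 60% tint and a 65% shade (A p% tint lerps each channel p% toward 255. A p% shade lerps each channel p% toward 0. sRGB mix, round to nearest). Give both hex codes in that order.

#CBE7F9, #2B4554

60% tint:
  R: 124 + 78.6 = 202.6 → 203
  G: 196 + 35.4 = 231.4 → 231
  B: 239 + 0.6×(255−239) = 239 + 9.6 = 248.6 → 249
  → #CBE7F9
65% shade:
  R: 124 + 0.65×(0−124) = 124 − 80.6 = 43.4 → 43
  G: 196 + 0.65×(0−196) = 196 − 127.4 = 68.6 → 69
  B: 239 − 155.35 = 83.65 → 84
  → #2B4554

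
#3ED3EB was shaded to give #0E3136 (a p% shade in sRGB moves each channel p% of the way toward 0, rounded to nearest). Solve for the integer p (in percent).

#3ED3EB is rgb(62, 211, 235); #0E3136 is rgb(14, 49, 54).
On the B channel (widest range): 54 ≈ 235 + (p/100)(0 − 235), so p ≈ 100×(54 − 235)/(0 − 235) = -18100/-235 = 77.02.
p = 77 reproduces all three channels after rounding.

77%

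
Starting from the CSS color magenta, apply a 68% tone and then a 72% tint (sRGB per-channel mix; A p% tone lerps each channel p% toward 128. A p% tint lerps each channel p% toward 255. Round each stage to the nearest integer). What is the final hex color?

CSS magenta is rgb(255, 0, 255).
Per channel, c → c + 0.68(128 − c):
  R: 255 − 86.36 = 168.64 → 169
  G: 0 + 0.68×(128−0) = 0 + 87.04 = 87.04 → 87
  B: 255 − 86.36 = 168.64 → 169
After the tone: rgb(169, 87, 169) = #a957a9.
Per channel, c → c + 0.72(255 − c):
  R: 169 + 61.92 = 230.92 → 231
  G: 87 + 0.72×(255−87) = 87 + 120.96 = 207.96 → 208
  B: 169 + 61.92 = 230.92 → 231
rgb(231, 208, 231) = #e7d0e7.

#e7d0e7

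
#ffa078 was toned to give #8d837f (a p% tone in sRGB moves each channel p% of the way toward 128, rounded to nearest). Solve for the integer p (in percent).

90%

#ffa078 is rgb(255, 160, 120); #8d837f is rgb(141, 131, 127).
On the R channel (widest range): 141 ≈ 255 + (p/100)(128 − 255), so p ≈ 100×(141 − 255)/(128 − 255) = -11400/-127 = 89.76.
p = 90 reproduces all three channels after rounding.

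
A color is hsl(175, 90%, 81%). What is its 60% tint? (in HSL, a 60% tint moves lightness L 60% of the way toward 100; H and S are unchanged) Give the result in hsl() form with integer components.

L moves 60% from 81 toward 100: 81 + 11.4 = 92.4 → 92.
H and S are unchanged.

hsl(175, 90%, 92%)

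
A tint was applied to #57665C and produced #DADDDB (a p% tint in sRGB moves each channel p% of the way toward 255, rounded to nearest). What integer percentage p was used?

78%

#57665C is rgb(87, 102, 92); #DADDDB is rgb(218, 221, 219).
On the R channel (widest range): 218 ≈ 87 + (p/100)(255 − 87), so p ≈ 100×(218 − 87)/(255 − 87) = 13100/168 = 77.98.
p = 78 reproduces all three channels after rounding.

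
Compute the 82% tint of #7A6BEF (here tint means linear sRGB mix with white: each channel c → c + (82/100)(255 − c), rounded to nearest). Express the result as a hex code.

#7A6BEF is rgb(122, 107, 239).
An 82% tint moves each channel 82% toward 255:
  R: 122 + 109.06 = 231.06 → 231
  G: 107 + 0.82×(255−107) = 107 + 121.36 = 228.36 → 228
  B: 239 + 0.82×(255−239) = 239 + 13.12 = 252.12 → 252
rgb(231, 228, 252) = #E7E4FC.

#E7E4FC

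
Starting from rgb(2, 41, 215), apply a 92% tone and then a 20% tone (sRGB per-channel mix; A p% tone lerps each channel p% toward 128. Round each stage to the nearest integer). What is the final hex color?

#787a86

A 92% tone moves each channel 92% toward 128:
  R: 2 + 115.92 = 117.92 → 118
  G: 41 + 80.04 = 121.04 → 121
  B: 215 − 80.04 = 134.96 → 135
After the tone: rgb(118, 121, 135) = #767987.
Lerp each channel 20% toward 128:
  R: 118 + 2 = 120 → 120
  G: 121 + 0.2×(128−121) = 121 + 1.4 = 122.4 → 122
  B: 135 − 1.4 = 133.6 → 134
rgb(120, 122, 134) = #787a86.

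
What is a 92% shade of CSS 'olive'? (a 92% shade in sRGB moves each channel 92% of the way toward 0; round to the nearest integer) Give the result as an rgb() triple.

CSS olive is rgb(128, 128, 0).
Per channel, c → c + 0.92(0 − c):
  R: 128 − 117.76 = 10.24 → 10
  G: 128 + 0.92×(0−128) = 128 − 117.76 = 10.24 → 10
  B: 0 + 0 = 0 → 0

rgb(10, 10, 0)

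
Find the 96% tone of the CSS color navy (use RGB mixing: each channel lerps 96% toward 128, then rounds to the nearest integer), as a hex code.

CSS navy is rgb(0, 0, 128).
A 96% tone moves each channel 96% toward 128:
  R: 0 + 0.96×(128−0) = 0 + 122.88 = 122.88 → 123
  G: 0 + 122.88 = 122.88 → 123
  B: 128 + 0.96×(128−128) = 128 + 0 = 128 → 128
rgb(123, 123, 128) = #7B7B80.

#7B7B80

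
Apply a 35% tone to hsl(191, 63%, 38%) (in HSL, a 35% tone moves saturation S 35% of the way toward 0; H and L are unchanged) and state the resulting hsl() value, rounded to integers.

hsl(191, 41%, 38%)

S moves 35% from 63 toward 0: 63 − 22.05 = 40.95 → 41.
H and L are unchanged.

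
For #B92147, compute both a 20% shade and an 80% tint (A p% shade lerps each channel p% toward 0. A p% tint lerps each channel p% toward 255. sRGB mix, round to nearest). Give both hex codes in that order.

#B92147 is rgb(185, 33, 71).
20% shade:
  R: 185 + 0.2×(0−185) = 185 − 37 = 148 → 148
  G: 33 − 6.6 = 26.4 → 26
  B: 71 + 0.2×(0−71) = 71 − 14.2 = 56.8 → 57
  → #941A39
80% tint:
  R: 185 + 56 = 241 → 241
  G: 33 + 177.6 = 210.6 → 211
  B: 71 + 147.2 = 218.2 → 218
  → #F1D3DA

#941A39, #F1D3DA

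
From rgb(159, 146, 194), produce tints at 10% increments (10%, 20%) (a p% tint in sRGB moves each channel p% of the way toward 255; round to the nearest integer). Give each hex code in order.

#a99dc8, #b2a8ce

10%: (159 + 9.6 = 168.6→169, 146 + 10.9 = 156.9→157, 194 + 6.1 = 200.1→200) → #a99dc8
20%: (159 + 19.2 = 178.2→178, 146 + 21.8 = 167.8→168, 194 + 12.2 = 206.2→206) → #b2a8ce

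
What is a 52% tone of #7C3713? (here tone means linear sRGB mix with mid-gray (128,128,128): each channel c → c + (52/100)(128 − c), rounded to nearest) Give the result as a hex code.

#7C3713 is rgb(124, 55, 19).
A 52% tone moves each channel 52% toward 128:
  R: 124 + 2.08 = 126.08 → 126
  G: 55 + 0.52×(128−55) = 55 + 37.96 = 92.96 → 93
  B: 19 + 0.52×(128−19) = 19 + 56.68 = 75.68 → 76
rgb(126, 93, 76) = #7E5D4C.

#7E5D4C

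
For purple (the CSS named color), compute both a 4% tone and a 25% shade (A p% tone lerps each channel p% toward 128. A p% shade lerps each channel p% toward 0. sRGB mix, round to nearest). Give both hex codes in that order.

CSS purple is rgb(128, 0, 128).
4% tone:
  R: 128 + 0.04×(128−128) = 128 + 0 = 128 → 128
  G: 0 + 0.04×(128−0) = 0 + 5.12 = 5.12 → 5
  B: 128 + 0.04×(128−128) = 128 + 0 = 128 → 128
  → #800580
25% shade:
  R: 128 − 32 = 96 → 96
  G: 0 + 0 = 0 → 0
  B: 128 + 0.25×(0−128) = 128 − 32 = 96 → 96
  → #600060

#800580, #600060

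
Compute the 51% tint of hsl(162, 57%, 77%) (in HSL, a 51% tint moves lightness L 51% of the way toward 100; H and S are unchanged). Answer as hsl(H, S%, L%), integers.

L moves 51% from 77 toward 100: 77 + 11.73 = 88.73 → 89.
H and S are unchanged.

hsl(162, 57%, 89%)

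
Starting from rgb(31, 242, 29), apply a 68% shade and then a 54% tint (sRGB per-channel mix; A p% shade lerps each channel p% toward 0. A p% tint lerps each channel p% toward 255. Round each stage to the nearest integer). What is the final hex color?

#8EAD8E

A 68% shade moves each channel 68% toward 0:
  R: 31 − 21.08 = 9.92 → 10
  G: 242 + 0.68×(0−242) = 242 − 164.56 = 77.44 → 77
  B: 29 − 19.72 = 9.28 → 9
After the shade: rgb(10, 77, 9) = #0A4D09.
Lerp each channel 54% toward 255:
  R: 10 + 132.3 = 142.3 → 142
  G: 77 + 0.54×(255−77) = 77 + 96.12 = 173.12 → 173
  B: 9 + 0.54×(255−9) = 9 + 132.84 = 141.84 → 142
rgb(142, 173, 142) = #8EAD8E.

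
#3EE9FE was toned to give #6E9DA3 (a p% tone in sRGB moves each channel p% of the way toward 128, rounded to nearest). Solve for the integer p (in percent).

72%

#3EE9FE is rgb(62, 233, 254); #6E9DA3 is rgb(110, 157, 163).
On the B channel (widest range): 163 ≈ 254 + (p/100)(128 − 254), so p ≈ 100×(163 − 254)/(128 − 254) = -9100/-126 = 72.22.
p = 72 reproduces all three channels after rounding.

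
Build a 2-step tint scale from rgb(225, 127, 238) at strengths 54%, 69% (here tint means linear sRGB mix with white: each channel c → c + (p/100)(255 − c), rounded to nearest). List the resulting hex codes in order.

54%: (225 + 16.2 = 241.2→241, 127 + 69.12 = 196.12→196, 238 + 9.18 = 247.18→247) → #f1c4f7
69%: (225 + 20.7 = 245.7→246, 127 + 88.32 = 215.32→215, 238 + 11.73 = 249.73→250) → #f6d7fa

#f1c4f7, #f6d7fa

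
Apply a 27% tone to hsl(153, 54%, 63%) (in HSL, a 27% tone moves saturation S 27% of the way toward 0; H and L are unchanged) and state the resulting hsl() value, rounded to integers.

hsl(153, 39%, 63%)

S moves 27% from 54 toward 0: 54 − 14.58 = 39.42 → 39.
H and L are unchanged.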